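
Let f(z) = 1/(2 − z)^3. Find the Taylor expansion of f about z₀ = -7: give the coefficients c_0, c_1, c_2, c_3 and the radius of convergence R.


Let w = z − z₀, so z = z₀ + w.
Then 2 − z = 2 − (z₀ + w) = (2 − z₀) − w = 9 − w.
f(z) = 1/(9 − w)^3 = (1/(9)^3) · (1 − w/(9))^{−3}.
By the binomial series (1−u)^{−3} = Σ_{n≥0} C(n+2, 2) u^n for |u|<1, with u = w/(9):
  c_n = C(n+2, 2) / (9)^(n+3).
  c_0 = 1/(9)^3 = 1/729.
  c_1 = 3/(9)^4 = 1/2187.
  c_2 = 6/(9)^5 = 2/19683.
  c_3 = 10/(9)^6 = 10/531441.
The series is valid for |w/d| < 1, i.e. |z − z₀| < |d|.
Radius of convergence: R = |2 − z₀| = |9| = 9 (distance from z₀ to the singularity z = 2).

c_0 = 1/729, c_1 = 1/2187, c_2 = 2/19683, c_3 = 10/531441; R = 9.


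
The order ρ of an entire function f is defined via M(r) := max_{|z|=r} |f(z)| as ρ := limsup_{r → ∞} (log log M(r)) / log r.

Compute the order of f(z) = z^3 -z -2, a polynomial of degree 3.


|f(z)| ≤ Σ|c_k|·r^k = O(r^3) as r → ∞. Polynomial growth is O(e^{r^ε}) for every ε > 0 (since r^3/e^{r^ε} → 0), so ρ ≤ ε for all ε > 0, i.e. ρ = 0. Every nonconstant polynomial has order 0.
Therefore ρ = 0.

Order ρ = 0.


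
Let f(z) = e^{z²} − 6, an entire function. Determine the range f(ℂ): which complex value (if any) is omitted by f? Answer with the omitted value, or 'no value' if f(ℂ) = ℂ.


Little Picard bounds the complement of f(ℂ) to at most one point.
The exponent g(z) = z² is a nonconstant polynomial, hence surjective onto ℂ. So e^{g(z)} takes every value in {e^w : w ∈ ℂ} = ℂ ∖ {0}. Adding -6 shifts the range to ℂ ∖ {-6}. f omits exactly -6.

Omitted value: -6.


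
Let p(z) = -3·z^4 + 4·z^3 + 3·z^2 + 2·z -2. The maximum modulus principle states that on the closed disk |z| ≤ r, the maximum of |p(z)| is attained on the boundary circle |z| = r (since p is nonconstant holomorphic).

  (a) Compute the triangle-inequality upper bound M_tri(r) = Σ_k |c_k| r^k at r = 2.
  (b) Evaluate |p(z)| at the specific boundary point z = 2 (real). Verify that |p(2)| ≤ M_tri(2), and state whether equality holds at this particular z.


Coefficients: c_0 = -2, c_1 = 2, c_2 = 3, c_3 = 4, c_4 = -3. Radius r = 2.
Part (a). Triangle bound: M_tri(r) = Σ_k |c_k| r^k
  = |-2|·2^0 + |2|·2^1 + |3|·2^2 + |4|·2^3 + |-3|·2^4
  = 2 + 4 + 12 + 32 + 48 = 98.
This bounds M(r) := max_{|z|=r} |p(z)| from above; equality holds iff all terms c_k z^k can be made to align in phase at a single z on |z|=r.
Part (b). At z = 2 (real, on the circle |z| = r):
  p(2) = (-2)·2^0 + (2)·2^1 + (3)·2^2 + (4)·2^3 + (-3)·2^4 = -2.
  |p(2)| = 2.
Check: |p(2)| = 2 ≤ 98 = M_tri(2). ✓ Equality does not hold at z = 2 (the coefficients have mixed signs, so the terms do not all align in phase there).

M_tri(2) = 98; |p(2)| = 2; equality at z=2: no.


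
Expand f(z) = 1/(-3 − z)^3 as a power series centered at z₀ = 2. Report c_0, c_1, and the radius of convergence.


Let w = z − z₀, so z = z₀ + w.
Then -3 − z = -3 − (z₀ + w) = (-3 − z₀) − w = -5 − w.
f(z) = 1/(-5 − w)^3 = (1/(-5)^3) · (1 − w/(-5))^{−3}.
By the binomial series (1−u)^{−3} = Σ_{n≥0} C(n+2, 2) u^n for |u|<1, with u = w/(-5):
  c_n = C(n+2, 2) / (-5)^(n+3).
  c_0 = 1/(-5)^3 = -1/125.
  c_1 = 3/(-5)^4 = 3/625.
The series is valid for |w/d| < 1, i.e. |z − z₀| < |d|.
Radius of convergence: R = |-3 − z₀| = |-5| = 5 (distance from z₀ to the singularity z = -3).

c_0 = -1/125, c_1 = 3/625; R = 5.


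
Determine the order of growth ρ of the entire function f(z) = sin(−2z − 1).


sin(w) is a linear combination of e^{iw} and e^{−iw} (or e^w, e^{−w} in the hyperbolic case), so |sin(w)| ≤ e^{|w|}. With w = −2z − 1, |w| ≤ 2|z| + 1 = 2r + 1 on |z| = r, giving M(r) ≤ e^{2r + 1}, so ρ ≤ 1. On a suitable ray (z = it for sin/cos; z = t for sinh/cosh, t real → ∞), |sin(−2z − 1)| grows like e^{2|t|}/2, so ρ ≥ 1. Hence ρ = 1.
Therefore ρ = 1.

Order ρ = 1.


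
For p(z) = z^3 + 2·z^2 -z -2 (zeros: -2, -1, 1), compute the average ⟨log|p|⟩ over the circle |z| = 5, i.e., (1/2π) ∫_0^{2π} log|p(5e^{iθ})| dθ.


Zeros: -2, -1, 1; r = 5.
Inside |z| < r: -2, -1, 1. Outside (|z| ≥ r): ∅.
p(0) = -2, so log|p(0)| = log(2) = 0.6931.
Apply Jensen: I(r) = log|p(0)| + Σ_k log(r/|z_k|), summed over zeros inside |z| < r.
  log(r/|z_k|) for z_k = -2: log(5/2) = 0.9163
  log(r/|z_k|) for z_k = -1: log(5/1) = 1.6094
  log(r/|z_k|) for z_k = 1: log(5/1) = 1.6094
Sum over inside zeros: 4.1352.
I(r) = log|p(0)| + (inside sum) = 0.6931 + 4.1352 = 4.8283.
Closed form (all zeros inside, monic): I(r) = n·log(r) = 3·log(5) = 4.8283. ✓

I(r) ≈ 4.8283.


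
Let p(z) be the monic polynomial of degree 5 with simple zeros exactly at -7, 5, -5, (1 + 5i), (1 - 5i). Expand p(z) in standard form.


The polynomial is p(z) = ∏_{α ∈ S} (z − α), where S = {-7, 5, -5, (1 + 5i), (1 - 5i)}.
Expanding the product yields: p(z) = z^5 + 5·z^4 -13·z^3 + 57·z^2 -300·z -4550.
Note conjugate pairs combine to real quadratics: (z − (1+5i))(z − (1−5i)) = z² − 2z + 26.
The resulting polynomial has degree 5 and real coefficients as required.

p(z) = z^5 + 5·z^4 -13·z^3 + 57·z^2 -300·z -4550.


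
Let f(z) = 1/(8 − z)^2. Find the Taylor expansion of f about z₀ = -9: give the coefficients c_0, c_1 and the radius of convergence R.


Let w = z − z₀, so z = z₀ + w.
Then 8 − z = 8 − (z₀ + w) = (8 − z₀) − w = 17 − w.
f(z) = 1/(17 − w)^2 = (1/(17)^2) · (1 − w/(17))^{−2}.
By the binomial series (1−u)^{−2} = Σ_{n≥0} C(n+1, 1) u^n for |u|<1, with u = w/(17):
  c_n = C(n+1, 1) / (17)^(n+2).
  c_0 = 1/(17)^2 = 1/289.
  c_1 = 2/(17)^3 = 2/4913.
The series is valid for |w/d| < 1, i.e. |z − z₀| < |d|.
Radius of convergence: R = |8 − z₀| = |17| = 17 (distance from z₀ to the singularity z = 8).

c_0 = 1/289, c_1 = 2/4913; R = 17.


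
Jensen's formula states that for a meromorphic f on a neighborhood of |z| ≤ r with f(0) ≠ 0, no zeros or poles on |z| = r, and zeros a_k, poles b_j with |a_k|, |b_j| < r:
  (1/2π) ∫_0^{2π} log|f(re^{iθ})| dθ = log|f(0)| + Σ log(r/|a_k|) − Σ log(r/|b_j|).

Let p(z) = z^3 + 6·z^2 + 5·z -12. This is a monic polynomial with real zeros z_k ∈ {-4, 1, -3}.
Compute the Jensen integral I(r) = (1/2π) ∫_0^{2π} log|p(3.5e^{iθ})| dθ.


Zeros: -4, -3, 1; r = 3.5.
Inside |z| < r: -3, 1. Outside (|z| ≥ r): -4.
p(0) = -12, so log|p(0)| = log(12) = 2.4849.
Apply Jensen: I(r) = log|p(0)| + Σ_k log(r/|z_k|), summed over zeros inside |z| < r.
  log(r/|z_k|) for z_k = 1: log(3.5/1) = 1.2528
  log(r/|z_k|) for z_k = -3: log(3.5/3) = 0.1542
  Outside zeros (-4) contribute nothing to the Jensen sum.
Sum over inside zeros: 1.4069.
I(r) = log|p(0)| + (inside sum) = 2.4849 + 1.4069 = 3.8918.
Note: since some zeros are outside |z| ≤ r, the simplified n·log(r) form does NOT apply — only the inside zeros contribute.

I(r) ≈ 3.8918.


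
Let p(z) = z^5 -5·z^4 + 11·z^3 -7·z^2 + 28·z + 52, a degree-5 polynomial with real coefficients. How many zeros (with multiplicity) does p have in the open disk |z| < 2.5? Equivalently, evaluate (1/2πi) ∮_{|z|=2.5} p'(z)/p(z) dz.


The zeros of p are: -1, (3 + 2i), (3 - 2i), (0 + 2i), (0 - 2i).
Their magnitudes are: 1, 3.606, 3.606, 2, 2.
Zeros with |z| < R = 2.5: -1, (0 + 2i), (0 - 2i).
Count = 3.
By the argument principle, (1/2πi) ∮_{|z|=R} p'(z)/p(z) dz equals exactly this count.

Number of zeros inside |z| < 2.5: 3.


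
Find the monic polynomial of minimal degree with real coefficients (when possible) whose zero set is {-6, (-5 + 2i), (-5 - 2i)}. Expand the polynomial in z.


The polynomial is p(z) = ∏_{α ∈ S} (z − α), where S = {-6, (-5 + 2i), (-5 - 2i)}.
Expanding the product yields: p(z) = z^3 + 16·z^2 + 89·z + 174.
Note conjugate pairs combine to real quadratics: (z − (-5+2i))(z − (-5−2i)) = z² + 10z + 29.
The resulting polynomial has degree 3 and real coefficients as required.

p(z) = z^3 + 16·z^2 + 89·z + 174.


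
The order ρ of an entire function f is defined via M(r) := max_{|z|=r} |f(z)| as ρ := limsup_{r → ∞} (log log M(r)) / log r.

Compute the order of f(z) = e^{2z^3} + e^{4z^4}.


Each summand is entire of order 3 and 4 respectively (as in the single-exponential case). The order of a sum is at most the max of the orders, so ρ ≤ 4. For the lower bound: on |z|=r choose arg z so that 4z^4 is real positive; then |e^{4z^4}| = e^{4r^4} while |e^{2z^3}| ≤ e^{2r^3} = o(e^{4r^4}). So |f| ≥ e^{4r^4}(1 − o(1)) and ρ ≥ 4. Hence ρ = max(3, 4) = 4.
Therefore ρ = 4.

Order ρ = 4.


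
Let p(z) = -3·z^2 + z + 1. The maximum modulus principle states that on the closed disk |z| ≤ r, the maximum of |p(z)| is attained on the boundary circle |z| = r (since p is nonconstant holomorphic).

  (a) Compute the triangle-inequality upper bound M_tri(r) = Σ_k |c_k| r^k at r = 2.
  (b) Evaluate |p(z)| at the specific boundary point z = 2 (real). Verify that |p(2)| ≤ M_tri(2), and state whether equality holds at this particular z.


Coefficients: c_0 = 1, c_1 = 1, c_2 = -3. Radius r = 2.
Part (a). Triangle bound: M_tri(r) = Σ_k |c_k| r^k
  = |1|·2^0 + |1|·2^1 + |-3|·2^2
  = 1 + 2 + 12 = 15.
This bounds M(r) := max_{|z|=r} |p(z)| from above; equality holds iff all terms c_k z^k can be made to align in phase at a single z on |z|=r.
Part (b). At z = 2 (real, on the circle |z| = r):
  p(2) = (1)·2^0 + (1)·2^1 + (-3)·2^2 = -9.
  |p(2)| = 9.
Check: |p(2)| = 9 ≤ 15 = M_tri(2). ✓ Equality does not hold at z = 2 (the coefficients have mixed signs, so the terms do not all align in phase there).

M_tri(2) = 15; |p(2)| = 9; equality at z=2: no.


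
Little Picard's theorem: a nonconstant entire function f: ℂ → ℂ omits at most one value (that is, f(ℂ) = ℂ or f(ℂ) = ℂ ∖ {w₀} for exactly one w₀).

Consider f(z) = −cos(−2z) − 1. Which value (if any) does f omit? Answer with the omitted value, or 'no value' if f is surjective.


Little Picard bounds the complement of f(ℂ) to at most one point.
cos is entire and surjective onto ℂ: for every w ∈ ℂ, cos(ζ) = w has a solution ζ ∈ ℂ (e.g., via the complex inverse arccos). With ζ = −2z this gives z = ζ/(-2). Then -1·cos(−2z) takes every value in -1·ℂ = ℂ, and adding -1 is a bijection of ℂ. So f is surjective and omits no value. (Note: only on the real line is cos bounded by [−1, 1].)

Omitted value: no value.


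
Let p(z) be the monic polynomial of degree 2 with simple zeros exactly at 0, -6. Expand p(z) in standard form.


The polynomial is p(z) = ∏_{α ∈ S} (z − α), where S = {0, -6}.
Expanding the product yields: p(z) = z^2 + 6·z.
The resulting polynomial has degree 2 and real coefficients as required.

p(z) = z^2 + 6·z.


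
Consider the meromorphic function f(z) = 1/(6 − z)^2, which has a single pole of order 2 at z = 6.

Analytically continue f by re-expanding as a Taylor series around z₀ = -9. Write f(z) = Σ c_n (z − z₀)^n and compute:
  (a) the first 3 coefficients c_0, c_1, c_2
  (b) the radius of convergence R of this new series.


Let w = z − z₀, so z = z₀ + w.
Then 6 − z = 6 − (z₀ + w) = (6 − z₀) − w = 15 − w.
f(z) = 1/(15 − w)^2 = (1/(15)^2) · (1 − w/(15))^{−2}.
By the binomial series (1−u)^{−2} = Σ_{n≥0} C(n+1, 1) u^n for |u|<1, with u = w/(15):
  c_n = C(n+1, 1) / (15)^(n+2).
  c_0 = 1/(15)^2 = 1/225.
  c_1 = 2/(15)^3 = 2/3375.
  c_2 = 3/(15)^4 = 1/16875.
The series is valid for |w/d| < 1, i.e. |z − z₀| < |d|.
Radius of convergence: R = |6 − z₀| = |15| = 15 (distance from z₀ to the singularity z = 6).

c_0 = 1/225, c_1 = 2/3375, c_2 = 1/16875; R = 15.


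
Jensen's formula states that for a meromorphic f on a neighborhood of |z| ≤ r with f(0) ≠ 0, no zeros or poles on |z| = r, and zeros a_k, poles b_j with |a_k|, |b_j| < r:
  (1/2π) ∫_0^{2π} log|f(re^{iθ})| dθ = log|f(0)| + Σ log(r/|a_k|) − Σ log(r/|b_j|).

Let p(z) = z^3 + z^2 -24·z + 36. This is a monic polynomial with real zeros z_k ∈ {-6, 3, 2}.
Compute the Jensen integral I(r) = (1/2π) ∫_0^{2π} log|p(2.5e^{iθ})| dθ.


Zeros: -6, 2, 3; r = 2.5.
Inside |z| < r: 2. Outside (|z| ≥ r): -6, 3.
p(0) = 36, so log|p(0)| = log(36) = 3.5835.
Apply Jensen: I(r) = log|p(0)| + Σ_k log(r/|z_k|), summed over zeros inside |z| < r.
  log(r/|z_k|) for z_k = 2: log(2.5/2) = 0.2231
  Outside zeros (-6, 3) contribute nothing to the Jensen sum.
Sum over inside zeros: 0.2231.
I(r) = log|p(0)| + (inside sum) = 3.5835 + 0.2231 = 3.8067.
Note: since some zeros are outside |z| ≤ r, the simplified n·log(r) form does NOT apply — only the inside zeros contribute.

I(r) ≈ 3.8067.


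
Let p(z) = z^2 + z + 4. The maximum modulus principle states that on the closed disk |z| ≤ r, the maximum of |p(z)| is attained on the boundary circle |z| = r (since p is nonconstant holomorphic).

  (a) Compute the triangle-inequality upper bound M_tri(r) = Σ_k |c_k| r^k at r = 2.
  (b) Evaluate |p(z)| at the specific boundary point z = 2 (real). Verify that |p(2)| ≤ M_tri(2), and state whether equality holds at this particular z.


Coefficients: c_0 = 4, c_1 = 1, c_2 = 1. Radius r = 2.
Part (a). Triangle bound: M_tri(r) = Σ_k |c_k| r^k
  = |4|·2^0 + |1|·2^1 + |1|·2^2
  = 4 + 2 + 4 = 10.
This bounds M(r) := max_{|z|=r} |p(z)| from above; equality holds iff all terms c_k z^k can be made to align in phase at a single z on |z|=r.
Part (b). At z = 2 (real, on the circle |z| = r):
  p(2) = (4)·2^0 + (1)·2^1 + (1)·2^2 = 10.
  |p(2)| = 10.
Since all nonzero coefficients share the same sign, |p(2)| = 10 = M_tri(2); the triangle bound is attained at z = 2, so in fact M(r) = 10.

M_tri(2) = 10; |p(2)| = 10; equality at z=2: yes.


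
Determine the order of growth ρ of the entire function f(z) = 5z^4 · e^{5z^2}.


M(r) = max_{|z|=r} |5|·|z|^4·|e^{5z^2}| = 5·r^4 · e^{5r^2} (the factors attain their maxima compatibly on |z|=r). Then log M(r) = log 5 + 4·log r + 5r^2, dominated by the last term, so log log M(r) ~ 2·log r. The polynomial factor 5z^4 contributes only a log r term and does not affect the order. ρ = 2.
Therefore ρ = 2.

Order ρ = 2.


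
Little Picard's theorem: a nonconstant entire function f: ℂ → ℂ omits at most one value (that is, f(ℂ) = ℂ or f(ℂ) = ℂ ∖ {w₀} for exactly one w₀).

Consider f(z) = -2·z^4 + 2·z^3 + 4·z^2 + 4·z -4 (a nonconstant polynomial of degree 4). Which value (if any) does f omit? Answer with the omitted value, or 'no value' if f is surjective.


Little Picard bounds the complement of f(ℂ) to at most one point.
For every w ∈ ℂ, the equation p(z) − w = 0 is a nonconstant polynomial in z and hence has at least one root by the fundamental theorem of algebra. So p is surjective onto ℂ, omitting no value.

Omitted value: no value.


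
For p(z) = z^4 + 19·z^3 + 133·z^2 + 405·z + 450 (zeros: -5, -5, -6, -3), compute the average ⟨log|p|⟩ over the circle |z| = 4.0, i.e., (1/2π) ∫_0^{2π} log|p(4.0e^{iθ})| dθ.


Zeros: -6, -5, -5, -3; r = 4.0.
Inside |z| < r: -3. Outside (|z| ≥ r): -6, -5, -5.
p(0) = 450, so log|p(0)| = log(450) = 6.1092.
Apply Jensen: I(r) = log|p(0)| + Σ_k log(r/|z_k|), summed over zeros inside |z| < r.
  log(r/|z_k|) for z_k = -3: log(4.0/3) = 0.2877
  Outside zeros (-6, -5, -5) contribute nothing to the Jensen sum.
Sum over inside zeros: 0.2877.
I(r) = log|p(0)| + (inside sum) = 6.1092 + 0.2877 = 6.3969.
Note: since some zeros are outside |z| ≤ r, the simplified n·log(r) form does NOT apply — only the inside zeros contribute.

I(r) ≈ 6.3969.


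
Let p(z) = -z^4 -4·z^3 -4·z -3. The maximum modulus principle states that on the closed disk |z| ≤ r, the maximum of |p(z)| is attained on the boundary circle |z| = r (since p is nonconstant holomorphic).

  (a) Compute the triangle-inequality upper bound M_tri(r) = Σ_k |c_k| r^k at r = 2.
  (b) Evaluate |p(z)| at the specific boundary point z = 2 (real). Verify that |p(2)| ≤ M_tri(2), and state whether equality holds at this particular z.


Coefficients: c_0 = -3, c_1 = -4, c_2 = 0, c_3 = -4, c_4 = -1. Radius r = 2.
Part (a). Triangle bound: M_tri(r) = Σ_k |c_k| r^k
  = |-3|·2^0 + |-4|·2^1 + |0|·2^2 + |-4|·2^3 + |-1|·2^4
  = 3 + 8 + 0 + 32 + 16 = 59.
This bounds M(r) := max_{|z|=r} |p(z)| from above; equality holds iff all terms c_k z^k can be made to align in phase at a single z on |z|=r.
Part (b). At z = 2 (real, on the circle |z| = r):
  p(2) = (-3)·2^0 + (-4)·2^1 + (0)·2^2 + (-4)·2^3 + (-1)·2^4 = -59.
  |p(2)| = 59.
Since all nonzero coefficients share the same sign, |p(2)| = 59 = M_tri(2); the triangle bound is attained at z = 2, so in fact M(r) = 59.

M_tri(2) = 59; |p(2)| = 59; equality at z=2: yes.


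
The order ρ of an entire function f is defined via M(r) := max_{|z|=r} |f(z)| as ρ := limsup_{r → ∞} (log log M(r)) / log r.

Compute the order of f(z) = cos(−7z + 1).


cos(w) is a linear combination of e^{iw} and e^{−iw} (or e^w, e^{−w} in the hyperbolic case), so |cos(w)| ≤ e^{|w|}. With w = −7z + 1, |w| ≤ 7|z| + 1 = 7r + 1 on |z| = r, giving M(r) ≤ e^{7r + 1}, so ρ ≤ 1. On a suitable ray (z = it for sin/cos; z = t for sinh/cosh, t real → ∞), |cos(−7z + 1)| grows like e^{7|t|}/2, so ρ ≥ 1. Hence ρ = 1.
Therefore ρ = 1.

Order ρ = 1.


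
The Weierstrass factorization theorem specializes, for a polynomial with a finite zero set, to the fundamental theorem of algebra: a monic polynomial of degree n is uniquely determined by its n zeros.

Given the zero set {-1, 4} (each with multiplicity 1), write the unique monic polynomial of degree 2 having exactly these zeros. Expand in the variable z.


The polynomial is p(z) = ∏_{α ∈ S} (z − α), where S = {-1, 4}.
Expanding the product yields: p(z) = z^2 -3·z -4.
The resulting polynomial has degree 2 and real coefficients as required.

p(z) = z^2 -3·z -4.


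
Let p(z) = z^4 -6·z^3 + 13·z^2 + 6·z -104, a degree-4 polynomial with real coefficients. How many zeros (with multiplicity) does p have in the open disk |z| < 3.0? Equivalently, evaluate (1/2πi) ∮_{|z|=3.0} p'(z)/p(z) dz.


The zeros of p are: 4, (2 + 3i), (2 - 3i), -2.
Their magnitudes are: 4, 3.606, 3.606, 2.
Zeros with |z| < R = 3.0: -2.
Count = 1.
By the argument principle, (1/2πi) ∮_{|z|=R} p'(z)/p(z) dz equals exactly this count.

Number of zeros inside |z| < 3.0: 1.


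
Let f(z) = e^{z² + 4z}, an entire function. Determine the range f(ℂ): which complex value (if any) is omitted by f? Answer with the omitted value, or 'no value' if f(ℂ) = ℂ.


Little Picard bounds the complement of f(ℂ) to at most one point.
The exponent g(z) = z² + 4z is a nonconstant polynomial, hence surjective onto ℂ. So e^{g(z)} takes every value in {e^w : w ∈ ℂ} = ℂ ∖ {0}. Adding 0 shifts the range to ℂ ∖ {0}. f omits exactly 0.

Omitted value: 0.


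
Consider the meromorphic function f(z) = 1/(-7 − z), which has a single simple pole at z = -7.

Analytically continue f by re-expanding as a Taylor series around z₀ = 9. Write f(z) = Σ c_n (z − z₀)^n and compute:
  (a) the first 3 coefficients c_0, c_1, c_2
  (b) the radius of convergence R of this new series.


Let w = z − z₀, so z = z₀ + w.
Then -7 − z = -7 − (z₀ + w) = (-7 − z₀) − w = -16 − w.
f(z) = 1/(-16 − w) = (1/(-16)) · 1/(1 − w/(-16)) = Σ_{n≥0} w^n / (-16)^(n+1).
So c_n = 1/(-16)^(n+1):
  c_0 = 1/(-16)^1 = -1/16.
  c_1 = 1/(-16)^2 = 1/256.
  c_2 = 1/(-16)^3 = -1/4096.
The series is valid for |w/d| < 1, i.e. |z − z₀| < |d|.
Radius of convergence: R = |-7 − z₀| = |-16| = 16 (distance from z₀ to the singularity z = -7).

c_0 = -1/16, c_1 = 1/256, c_2 = -1/4096; R = 16.


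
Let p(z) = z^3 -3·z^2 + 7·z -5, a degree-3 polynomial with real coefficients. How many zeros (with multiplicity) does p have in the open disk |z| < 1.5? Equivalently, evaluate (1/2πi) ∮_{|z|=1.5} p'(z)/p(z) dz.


The zeros of p are: 1, (1 + 2i), (1 - 2i).
Their magnitudes are: 1, 2.236, 2.236.
Zeros with |z| < R = 1.5: 1.
Count = 1.
By the argument principle, (1/2πi) ∮_{|z|=R} p'(z)/p(z) dz equals exactly this count.

Number of zeros inside |z| < 1.5: 1.


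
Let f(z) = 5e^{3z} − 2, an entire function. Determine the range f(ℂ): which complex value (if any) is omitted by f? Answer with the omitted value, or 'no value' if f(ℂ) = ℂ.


Little Picard bounds the complement of f(ℂ) to at most one point.
e^{3z} is never zero on ℂ, so 5·e^{3z} takes every value in ℂ ∖ {0}. Adding -2 shifts the range to ℂ ∖ {-2}. Thus f omits exactly the value -2.

Omitted value: -2.


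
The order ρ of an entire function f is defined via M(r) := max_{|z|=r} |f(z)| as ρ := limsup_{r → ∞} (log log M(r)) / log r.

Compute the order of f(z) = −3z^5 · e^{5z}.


M(r) = max_{|z|=r} |-3|·|z|^5·|e^{5z}| = 3·r^5 · e^{5r^1} (the factors attain their maxima compatibly on |z|=r). Then log M(r) = log 3 + 5·log r + 5r^1, dominated by the last term, so log log M(r) ~ 1·log r. The polynomial factor -3z^5 contributes only a log r term and does not affect the order. ρ = 1.
Therefore ρ = 1.

Order ρ = 1.


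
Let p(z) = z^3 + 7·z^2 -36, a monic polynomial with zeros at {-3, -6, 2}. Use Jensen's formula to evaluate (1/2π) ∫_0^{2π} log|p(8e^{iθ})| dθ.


Zeros: -6, -3, 2; r = 8.
Inside |z| < r: -6, -3, 2. Outside (|z| ≥ r): ∅.
p(0) = -36, so log|p(0)| = log(36) = 3.5835.
Apply Jensen: I(r) = log|p(0)| + Σ_k log(r/|z_k|), summed over zeros inside |z| < r.
  log(r/|z_k|) for z_k = -3: log(8/3) = 0.9808
  log(r/|z_k|) for z_k = -6: log(8/6) = 0.2877
  log(r/|z_k|) for z_k = 2: log(8/2) = 1.3863
Sum over inside zeros: 2.6548.
I(r) = log|p(0)| + (inside sum) = 3.5835 + 2.6548 = 6.2383.
Closed form (all zeros inside, monic): I(r) = n·log(r) = 3·log(8) = 6.2383. ✓

I(r) ≈ 6.2383.


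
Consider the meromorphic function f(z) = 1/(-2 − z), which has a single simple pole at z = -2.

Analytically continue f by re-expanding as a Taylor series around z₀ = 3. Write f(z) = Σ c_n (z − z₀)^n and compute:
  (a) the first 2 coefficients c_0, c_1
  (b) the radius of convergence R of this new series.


Let w = z − z₀, so z = z₀ + w.
Then -2 − z = -2 − (z₀ + w) = (-2 − z₀) − w = -5 − w.
f(z) = 1/(-5 − w) = (1/(-5)) · 1/(1 − w/(-5)) = Σ_{n≥0} w^n / (-5)^(n+1).
So c_n = 1/(-5)^(n+1):
  c_0 = 1/(-5)^1 = -1/5.
  c_1 = 1/(-5)^2 = 1/25.
The series is valid for |w/d| < 1, i.e. |z − z₀| < |d|.
Radius of convergence: R = |-2 − z₀| = |-5| = 5 (distance from z₀ to the singularity z = -2).

c_0 = -1/5, c_1 = 1/25; R = 5.


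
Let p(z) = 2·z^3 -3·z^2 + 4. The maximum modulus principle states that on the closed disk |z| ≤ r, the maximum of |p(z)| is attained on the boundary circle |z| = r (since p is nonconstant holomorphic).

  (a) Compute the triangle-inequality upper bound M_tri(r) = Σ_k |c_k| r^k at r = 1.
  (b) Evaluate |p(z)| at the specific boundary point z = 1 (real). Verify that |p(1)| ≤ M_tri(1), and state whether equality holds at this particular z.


Coefficients: c_0 = 4, c_1 = 0, c_2 = -3, c_3 = 2. Radius r = 1.
Part (a). Triangle bound: M_tri(r) = Σ_k |c_k| r^k
  = |4|·1^0 + |0|·1^1 + |-3|·1^2 + |2|·1^3
  = 4 + 0 + 3 + 2 = 9.
This bounds M(r) := max_{|z|=r} |p(z)| from above; equality holds iff all terms c_k z^k can be made to align in phase at a single z on |z|=r.
Part (b). At z = 1 (real, on the circle |z| = r):
  p(1) = (4)·1^0 + (0)·1^1 + (-3)·1^2 + (2)·1^3 = 3.
  |p(1)| = 3.
Check: |p(1)| = 3 ≤ 9 = M_tri(1). ✓ Equality does not hold at z = 1 (the coefficients have mixed signs, so the terms do not all align in phase there).

M_tri(1) = 9; |p(1)| = 3; equality at z=1: no.


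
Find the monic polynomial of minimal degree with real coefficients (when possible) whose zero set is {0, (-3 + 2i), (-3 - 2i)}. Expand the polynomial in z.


The polynomial is p(z) = ∏_{α ∈ S} (z − α), where S = {0, (-3 + 2i), (-3 - 2i)}.
Expanding the product yields: p(z) = z^3 + 6·z^2 + 13·z.
Note conjugate pairs combine to real quadratics: (z − (-3+2i))(z − (-3−2i)) = z² + 6z + 13.
The resulting polynomial has degree 3 and real coefficients as required.

p(z) = z^3 + 6·z^2 + 13·z.


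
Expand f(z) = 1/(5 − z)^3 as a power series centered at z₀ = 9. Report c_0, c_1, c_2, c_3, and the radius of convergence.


Let w = z − z₀, so z = z₀ + w.
Then 5 − z = 5 − (z₀ + w) = (5 − z₀) − w = -4 − w.
f(z) = 1/(-4 − w)^3 = (1/(-4)^3) · (1 − w/(-4))^{−3}.
By the binomial series (1−u)^{−3} = Σ_{n≥0} C(n+2, 2) u^n for |u|<1, with u = w/(-4):
  c_n = C(n+2, 2) / (-4)^(n+3).
  c_0 = 1/(-4)^3 = -1/64.
  c_1 = 3/(-4)^4 = 3/256.
  c_2 = 6/(-4)^5 = -3/512.
  c_3 = 10/(-4)^6 = 5/2048.
The series is valid for |w/d| < 1, i.e. |z − z₀| < |d|.
Radius of convergence: R = |5 − z₀| = |-4| = 4 (distance from z₀ to the singularity z = 5).

c_0 = -1/64, c_1 = 3/256, c_2 = -3/512, c_3 = 5/2048; R = 4.


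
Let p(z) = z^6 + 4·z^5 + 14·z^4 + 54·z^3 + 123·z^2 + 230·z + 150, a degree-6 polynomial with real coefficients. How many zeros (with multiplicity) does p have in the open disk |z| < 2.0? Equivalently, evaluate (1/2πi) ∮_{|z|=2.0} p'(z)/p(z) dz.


The zeros of p are: (-1 + 2i), (-1 - 2i), (1 + 3i), (1 - 3i), -3, -1.
Their magnitudes are: 2.236, 2.236, 3.162, 3.162, 3, 1.
Zeros with |z| < R = 2.0: -1.
Count = 1.
By the argument principle, (1/2πi) ∮_{|z|=R} p'(z)/p(z) dz equals exactly this count.

Number of zeros inside |z| < 2.0: 1.


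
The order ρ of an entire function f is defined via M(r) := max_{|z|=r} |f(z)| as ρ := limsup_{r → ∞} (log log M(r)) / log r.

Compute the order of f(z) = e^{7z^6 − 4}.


|e^{7z^6 − 4}| = e^{Re(7·z^6) + -4} ≤ e^{7|z|^6 + -4} = e^{7r^6 + -4} on |z| = r, so ρ ≤ 6. Choosing z on |z|=r so that 7·z^6 is real positive (always possible by picking arg z appropriately) gives |f(z)| = e^{7r^6 + -4}, matching the bound. The additive constant -4 does not affect log log M(r) ~ 6·log r. Hence ρ = 6.
Therefore ρ = 6.

Order ρ = 6.


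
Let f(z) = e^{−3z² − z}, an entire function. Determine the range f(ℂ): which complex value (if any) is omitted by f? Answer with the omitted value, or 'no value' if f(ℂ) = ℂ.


Little Picard bounds the complement of f(ℂ) to at most one point.
The exponent g(z) = −3z² − z is a nonconstant polynomial, hence surjective onto ℂ. So e^{g(z)} takes every value in {e^w : w ∈ ℂ} = ℂ ∖ {0}. Adding 0 shifts the range to ℂ ∖ {0}. f omits exactly 0.

Omitted value: 0.


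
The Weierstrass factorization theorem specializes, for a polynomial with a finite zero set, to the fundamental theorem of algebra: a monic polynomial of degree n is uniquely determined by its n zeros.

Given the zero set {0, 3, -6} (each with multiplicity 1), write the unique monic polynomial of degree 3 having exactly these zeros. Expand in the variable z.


The polynomial is p(z) = ∏_{α ∈ S} (z − α), where S = {0, 3, -6}.
Expanding the product yields: p(z) = z^3 + 3·z^2 -18·z.
The resulting polynomial has degree 3 and real coefficients as required.

p(z) = z^3 + 3·z^2 -18·z.


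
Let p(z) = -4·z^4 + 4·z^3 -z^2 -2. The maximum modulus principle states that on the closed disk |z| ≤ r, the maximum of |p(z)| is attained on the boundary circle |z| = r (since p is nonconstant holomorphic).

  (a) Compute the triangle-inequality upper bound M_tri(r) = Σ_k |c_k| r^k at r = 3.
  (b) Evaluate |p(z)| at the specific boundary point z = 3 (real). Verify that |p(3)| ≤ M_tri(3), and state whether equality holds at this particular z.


Coefficients: c_0 = -2, c_1 = 0, c_2 = -1, c_3 = 4, c_4 = -4. Radius r = 3.
Part (a). Triangle bound: M_tri(r) = Σ_k |c_k| r^k
  = |-2|·3^0 + |0|·3^1 + |-1|·3^2 + |4|·3^3 + |-4|·3^4
  = 2 + 0 + 9 + 108 + 324 = 443.
This bounds M(r) := max_{|z|=r} |p(z)| from above; equality holds iff all terms c_k z^k can be made to align in phase at a single z on |z|=r.
Part (b). At z = 3 (real, on the circle |z| = r):
  p(3) = (-2)·3^0 + (0)·3^1 + (-1)·3^2 + (4)·3^3 + (-4)·3^4 = -227.
  |p(3)| = 227.
Check: |p(3)| = 227 ≤ 443 = M_tri(3). ✓ Equality does not hold at z = 3 (the coefficients have mixed signs, so the terms do not all align in phase there).

M_tri(3) = 443; |p(3)| = 227; equality at z=3: no.


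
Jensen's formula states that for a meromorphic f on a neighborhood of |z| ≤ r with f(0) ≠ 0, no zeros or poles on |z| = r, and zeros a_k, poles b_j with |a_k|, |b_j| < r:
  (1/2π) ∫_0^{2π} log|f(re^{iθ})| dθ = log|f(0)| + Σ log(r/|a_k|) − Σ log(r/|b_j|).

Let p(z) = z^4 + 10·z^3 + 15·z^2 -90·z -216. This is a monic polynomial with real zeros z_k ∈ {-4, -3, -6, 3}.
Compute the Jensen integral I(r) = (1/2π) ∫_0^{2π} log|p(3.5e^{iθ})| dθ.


Zeros: -6, -4, -3, 3; r = 3.5.
Inside |z| < r: -3, 3. Outside (|z| ≥ r): -6, -4.
p(0) = -216, so log|p(0)| = log(216) = 5.3753.
Apply Jensen: I(r) = log|p(0)| + Σ_k log(r/|z_k|), summed over zeros inside |z| < r.
  log(r/|z_k|) for z_k = -3: log(3.5/3) = 0.1542
  log(r/|z_k|) for z_k = 3: log(3.5/3) = 0.1542
  Outside zeros (-6, -4) contribute nothing to the Jensen sum.
Sum over inside zeros: 0.3083.
I(r) = log|p(0)| + (inside sum) = 5.3753 + 0.3083 = 5.6836.
Note: since some zeros are outside |z| ≤ r, the simplified n·log(r) form does NOT apply — only the inside zeros contribute.

I(r) ≈ 5.6836.


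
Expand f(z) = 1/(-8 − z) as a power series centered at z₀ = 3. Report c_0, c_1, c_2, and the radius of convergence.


Let w = z − z₀, so z = z₀ + w.
Then -8 − z = -8 − (z₀ + w) = (-8 − z₀) − w = -11 − w.
f(z) = 1/(-11 − w) = (1/(-11)) · 1/(1 − w/(-11)) = Σ_{n≥0} w^n / (-11)^(n+1).
So c_n = 1/(-11)^(n+1):
  c_0 = 1/(-11)^1 = -1/11.
  c_1 = 1/(-11)^2 = 1/121.
  c_2 = 1/(-11)^3 = -1/1331.
The series is valid for |w/d| < 1, i.e. |z − z₀| < |d|.
Radius of convergence: R = |-8 − z₀| = |-11| = 11 (distance from z₀ to the singularity z = -8).

c_0 = -1/11, c_1 = 1/121, c_2 = -1/1331; R = 11.


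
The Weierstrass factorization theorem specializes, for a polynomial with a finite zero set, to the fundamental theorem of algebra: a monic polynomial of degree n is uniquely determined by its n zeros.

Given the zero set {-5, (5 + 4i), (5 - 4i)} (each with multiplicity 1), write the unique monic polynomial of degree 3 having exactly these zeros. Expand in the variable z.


The polynomial is p(z) = ∏_{α ∈ S} (z − α), where S = {-5, (5 + 4i), (5 - 4i)}.
Expanding the product yields: p(z) = z^3 -5·z^2 -9·z + 205.
Note conjugate pairs combine to real quadratics: (z − (5+4i))(z − (5−4i)) = z² − 10z + 41.
The resulting polynomial has degree 3 and real coefficients as required.

p(z) = z^3 -5·z^2 -9·z + 205.


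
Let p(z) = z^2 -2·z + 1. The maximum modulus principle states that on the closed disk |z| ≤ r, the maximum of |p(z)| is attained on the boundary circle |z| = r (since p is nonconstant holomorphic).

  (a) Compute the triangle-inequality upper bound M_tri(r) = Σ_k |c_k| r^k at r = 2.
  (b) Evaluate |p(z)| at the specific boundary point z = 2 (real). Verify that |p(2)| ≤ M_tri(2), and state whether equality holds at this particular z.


Coefficients: c_0 = 1, c_1 = -2, c_2 = 1. Radius r = 2.
Part (a). Triangle bound: M_tri(r) = Σ_k |c_k| r^k
  = |1|·2^0 + |-2|·2^1 + |1|·2^2
  = 1 + 4 + 4 = 9.
This bounds M(r) := max_{|z|=r} |p(z)| from above; equality holds iff all terms c_k z^k can be made to align in phase at a single z on |z|=r.
Part (b). At z = 2 (real, on the circle |z| = r):
  p(2) = (1)·2^0 + (-2)·2^1 + (1)·2^2 = 1.
  |p(2)| = 1.
Check: |p(2)| = 1 ≤ 9 = M_tri(2). ✓ Equality does not hold at z = 2 (the coefficients have mixed signs, so the terms do not all align in phase there).

M_tri(2) = 9; |p(2)| = 1; equality at z=2: no.


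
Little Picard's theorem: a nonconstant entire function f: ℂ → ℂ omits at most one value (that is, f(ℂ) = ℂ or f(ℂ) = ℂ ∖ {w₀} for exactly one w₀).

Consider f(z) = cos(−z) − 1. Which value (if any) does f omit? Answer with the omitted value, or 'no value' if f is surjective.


Little Picard bounds the complement of f(ℂ) to at most one point.
cos is entire and surjective onto ℂ: for every w ∈ ℂ, cos(ζ) = w has a solution ζ ∈ ℂ (e.g., via the complex inverse arccos). With ζ = −z this gives z = ζ/(-1). Then 1·cos(−z) takes every value in 1·ℂ = ℂ, and adding -1 is a bijection of ℂ. So f is surjective and omits no value. (Note: only on the real line is cos bounded by [−1, 1].)

Omitted value: no value.


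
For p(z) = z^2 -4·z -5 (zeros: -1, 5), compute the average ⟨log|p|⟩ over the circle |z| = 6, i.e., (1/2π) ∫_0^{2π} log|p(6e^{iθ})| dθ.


Zeros: -1, 5; r = 6.
Inside |z| < r: -1, 5. Outside (|z| ≥ r): ∅.
p(0) = -5, so log|p(0)| = log(5) = 1.6094.
Apply Jensen: I(r) = log|p(0)| + Σ_k log(r/|z_k|), summed over zeros inside |z| < r.
  log(r/|z_k|) for z_k = -1: log(6/1) = 1.7918
  log(r/|z_k|) for z_k = 5: log(6/5) = 0.1823
Sum over inside zeros: 1.9741.
I(r) = log|p(0)| + (inside sum) = 1.6094 + 1.9741 = 3.5835.
Closed form (all zeros inside, monic): I(r) = n·log(r) = 2·log(6) = 3.5835. ✓

I(r) ≈ 3.5835.


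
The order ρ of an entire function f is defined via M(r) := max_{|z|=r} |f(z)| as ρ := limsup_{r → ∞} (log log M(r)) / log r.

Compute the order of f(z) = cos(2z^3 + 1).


Write cos(w) = (e^{iw} ± e^{−iw})/(2 or 2i), so |cos(w)| ≤ e^{|w|}. With w = 2z^3 + 1, |w| ≤ 2r^3 + 1 on |z|=r, giving M(r) ≤ e^{2r^3 + 1} and ρ ≤ 3. For the lower bound, choose z on |z|=r with 2z^3 purely imaginary of modulus 2r^3; then |cos(2z^3 + 1)| grows like e^{2r^3}/2, so ρ ≥ 3. Hence ρ = 3.
Therefore ρ = 3.

Order ρ = 3.


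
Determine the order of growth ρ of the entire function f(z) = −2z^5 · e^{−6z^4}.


M(r) = max_{|z|=r} |-2|·|z|^5·|e^{−6z^4}| = 2·r^5 · e^{6r^4} (the factors attain their maxima compatibly on |z|=r). Then log M(r) = log 2 + 5·log r + 6r^4, dominated by the last term, so log log M(r) ~ 4·log r. The polynomial factor -2z^5 contributes only a log r term and does not affect the order. ρ = 4.
Therefore ρ = 4.

Order ρ = 4.


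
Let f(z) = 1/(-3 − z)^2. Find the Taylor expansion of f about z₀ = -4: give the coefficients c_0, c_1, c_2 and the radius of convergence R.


Let w = z − z₀, so z = z₀ + w.
Then -3 − z = -3 − (z₀ + w) = (-3 − z₀) − w = 1 − w.
f(z) = 1/(1 − w)^2 = (1/(1)^2) · (1 − w/(1))^{−2}.
By the binomial series (1−u)^{−2} = Σ_{n≥0} C(n+1, 1) u^n for |u|<1, with u = w/(1):
  c_n = C(n+1, 1) / (1)^(n+2).
  c_0 = 1/(1)^2 = 1.
  c_1 = 2/(1)^3 = 2.
  c_2 = 3/(1)^4 = 3.
The series is valid for |w/d| < 1, i.e. |z − z₀| < |d|.
Radius of convergence: R = |-3 − z₀| = |1| = 1 (distance from z₀ to the singularity z = -3).

c_0 = 1, c_1 = 2, c_2 = 3; R = 1.


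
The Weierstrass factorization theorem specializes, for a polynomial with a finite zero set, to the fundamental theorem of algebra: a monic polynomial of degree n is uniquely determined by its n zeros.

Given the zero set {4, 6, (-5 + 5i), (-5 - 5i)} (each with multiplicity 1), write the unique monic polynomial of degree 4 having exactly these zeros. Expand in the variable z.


The polynomial is p(z) = ∏_{α ∈ S} (z − α), where S = {4, 6, (-5 + 5i), (-5 - 5i)}.
Expanding the product yields: p(z) = z^4 -26·z^2 -260·z + 1200.
Note conjugate pairs combine to real quadratics: (z − (-5+5i))(z − (-5−5i)) = z² + 10z + 50.
The resulting polynomial has degree 4 and real coefficients as required.

p(z) = z^4 -26·z^2 -260·z + 1200.


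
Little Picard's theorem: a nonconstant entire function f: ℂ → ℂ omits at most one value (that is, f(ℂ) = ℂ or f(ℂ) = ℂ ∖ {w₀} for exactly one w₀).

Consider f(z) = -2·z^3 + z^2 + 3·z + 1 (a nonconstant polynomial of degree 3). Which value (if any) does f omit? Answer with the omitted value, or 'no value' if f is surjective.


Little Picard bounds the complement of f(ℂ) to at most one point.
For every w ∈ ℂ, the equation p(z) − w = 0 is a nonconstant polynomial in z and hence has at least one root by the fundamental theorem of algebra. So p is surjective onto ℂ, omitting no value.

Omitted value: no value.


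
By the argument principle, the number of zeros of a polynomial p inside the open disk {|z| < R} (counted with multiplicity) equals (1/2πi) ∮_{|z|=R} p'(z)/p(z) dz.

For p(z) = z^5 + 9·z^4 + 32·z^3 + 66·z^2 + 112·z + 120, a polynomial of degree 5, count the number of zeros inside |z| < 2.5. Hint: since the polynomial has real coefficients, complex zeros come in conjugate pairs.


The zeros of p are: (0 + 2i), (0 - 2i), -3, (-3 + 1i), (-3 - 1i).
Their magnitudes are: 2, 2, 3, 3.162, 3.162.
Zeros with |z| < R = 2.5: (0 + 2i), (0 - 2i).
Count = 2.
By the argument principle, (1/2πi) ∮_{|z|=R} p'(z)/p(z) dz equals exactly this count.

Number of zeros inside |z| < 2.5: 2.


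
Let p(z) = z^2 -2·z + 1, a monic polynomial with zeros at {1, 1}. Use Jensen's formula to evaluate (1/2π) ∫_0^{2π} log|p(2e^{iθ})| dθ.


Zeros: 1, 1; r = 2.
Inside |z| < r: 1, 1. Outside (|z| ≥ r): ∅.
p(0) = 1, so log|p(0)| = log(1) = 0.0000.
Apply Jensen: I(r) = log|p(0)| + Σ_k log(r/|z_k|), summed over zeros inside |z| < r.
  log(r/|z_k|) for z_k = 1: log(2/1) = 0.6931
  log(r/|z_k|) for z_k = 1: log(2/1) = 0.6931
Sum over inside zeros: 1.3863.
I(r) = log|p(0)| + (inside sum) = 0.0000 + 1.3863 = 1.3863.
Closed form (all zeros inside, monic): I(r) = n·log(r) = 2·log(2) = 1.3863. ✓

I(r) ≈ 1.3863.


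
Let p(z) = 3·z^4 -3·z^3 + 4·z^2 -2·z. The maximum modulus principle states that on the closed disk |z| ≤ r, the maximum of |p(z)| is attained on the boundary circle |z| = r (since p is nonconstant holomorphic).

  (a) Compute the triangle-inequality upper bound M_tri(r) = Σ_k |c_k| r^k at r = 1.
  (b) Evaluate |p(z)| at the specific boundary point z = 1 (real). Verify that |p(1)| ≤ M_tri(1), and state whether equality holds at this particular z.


Coefficients: c_0 = 0, c_1 = -2, c_2 = 4, c_3 = -3, c_4 = 3. Radius r = 1.
Part (a). Triangle bound: M_tri(r) = Σ_k |c_k| r^k
  = |0|·1^0 + |-2|·1^1 + |4|·1^2 + |-3|·1^3 + |3|·1^4
  = 0 + 2 + 4 + 3 + 3 = 12.
This bounds M(r) := max_{|z|=r} |p(z)| from above; equality holds iff all terms c_k z^k can be made to align in phase at a single z on |z|=r.
Part (b). At z = 1 (real, on the circle |z| = r):
  p(1) = (0)·1^0 + (-2)·1^1 + (4)·1^2 + (-3)·1^3 + (3)·1^4 = 2.
  |p(1)| = 2.
Check: |p(1)| = 2 ≤ 12 = M_tri(1). ✓ Equality does not hold at z = 1 (the coefficients have mixed signs, so the terms do not all align in phase there).

M_tri(1) = 12; |p(1)| = 2; equality at z=1: no.


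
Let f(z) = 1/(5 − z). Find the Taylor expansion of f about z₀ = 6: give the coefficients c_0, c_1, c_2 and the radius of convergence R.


Let w = z − z₀, so z = z₀ + w.
Then 5 − z = 5 − (z₀ + w) = (5 − z₀) − w = -1 − w.
f(z) = 1/(-1 − w) = (1/(-1)) · 1/(1 − w/(-1)) = Σ_{n≥0} w^n / (-1)^(n+1).
So c_n = 1/(-1)^(n+1):
  c_0 = 1/(-1)^1 = -1.
  c_1 = 1/(-1)^2 = 1.
  c_2 = 1/(-1)^3 = -1.
The series is valid for |w/d| < 1, i.e. |z − z₀| < |d|.
Radius of convergence: R = |5 − z₀| = |-1| = 1 (distance from z₀ to the singularity z = 5).

c_0 = -1, c_1 = 1, c_2 = -1; R = 1.


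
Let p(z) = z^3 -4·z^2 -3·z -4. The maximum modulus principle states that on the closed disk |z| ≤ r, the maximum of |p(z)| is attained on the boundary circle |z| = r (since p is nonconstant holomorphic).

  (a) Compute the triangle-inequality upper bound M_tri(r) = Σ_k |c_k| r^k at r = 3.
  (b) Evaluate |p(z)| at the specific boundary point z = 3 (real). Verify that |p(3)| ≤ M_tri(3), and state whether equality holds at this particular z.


Coefficients: c_0 = -4, c_1 = -3, c_2 = -4, c_3 = 1. Radius r = 3.
Part (a). Triangle bound: M_tri(r) = Σ_k |c_k| r^k
  = |-4|·3^0 + |-3|·3^1 + |-4|·3^2 + |1|·3^3
  = 4 + 9 + 36 + 27 = 76.
This bounds M(r) := max_{|z|=r} |p(z)| from above; equality holds iff all terms c_k z^k can be made to align in phase at a single z on |z|=r.
Part (b). At z = 3 (real, on the circle |z| = r):
  p(3) = (-4)·3^0 + (-3)·3^1 + (-4)·3^2 + (1)·3^3 = -22.
  |p(3)| = 22.
Check: |p(3)| = 22 ≤ 76 = M_tri(3). ✓ Equality does not hold at z = 3 (the coefficients have mixed signs, so the terms do not all align in phase there).

M_tri(3) = 76; |p(3)| = 22; equality at z=3: no.
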